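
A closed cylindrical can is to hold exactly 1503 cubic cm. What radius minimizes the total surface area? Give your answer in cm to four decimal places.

With radius r and height h, πr²h = 1503 so h = 1503/(πr²), and S(r) = 2πr² + 2πrh = 2πr² + 2·1503/r.
S'(r) = 4πr − 2·1503/r² = 0 ⇒ r³ = 1503/(2π), so r ≈ 6.2076 and h = 2r ≈ 12.4153.
S''(r) = 4π + 4·1503/r³ > 0, so this is the minimum; S ≈ 726.3633.

6.2076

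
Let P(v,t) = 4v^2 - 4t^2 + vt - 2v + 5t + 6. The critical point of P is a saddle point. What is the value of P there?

∂P/∂v = 8v + t - 2 = 0 and ∂P/∂t = v - 8t + 5 = 0, so (v, t) = (11/65, 42/65).
The Hessian has P_{vv} = 8, P_{tt} = -8, P_{vt} = 1, giving D = -65 < 0, so the point is a saddle point.
P(11/65, 42/65) = 484/65.

484/65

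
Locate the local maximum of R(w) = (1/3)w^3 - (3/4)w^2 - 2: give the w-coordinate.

0

R'(w) = w^2 - (3/2)w. Setting R'(w) = 0 gives w ∈ {0, 3/2}.
Since R''(w) = 2w - 3/2, we get R''(0) = -3/2 < 0 ⇒ local maximum; R''(3/2) = 3/2 > 0 ⇒ local minimum.
The local maximum is R(0) = -2.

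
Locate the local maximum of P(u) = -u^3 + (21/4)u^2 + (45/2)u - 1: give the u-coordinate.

P'(u) = -3u^2 + (21/2)u + 45/2. Setting P'(u) = 0 gives u ∈ {-3/2, 5}.
P''(u) = -6u + 21/2. P''(-3/2) = 39/2 > 0 ⇒ local minimum; P''(5) = -39/2 < 0 ⇒ local maximum.
Thus P has its local maximum at u = 5, with value 471/4.

5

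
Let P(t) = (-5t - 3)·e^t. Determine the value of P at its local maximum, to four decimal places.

Differentiating with the product rule gives P'(t) = (-5t - 8)·e^t. Since e^t > 0, the only critical point is t = -8/5.
P''(-8/5) has the same sign as -5 < 0, so this is a local maximum.
P(-8/5) = (5)·e^(-8/5) ≈ 1.0095.

1.0095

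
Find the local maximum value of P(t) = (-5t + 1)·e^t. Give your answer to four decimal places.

2.2466

By the product rule, P'(t) = (-5t - 4)·e^t. Since e^t > 0, the only critical point is t = -4/5.
P''(-4/5) has the same sign as -5 < 0, so this is a local maximum.
P(-4/5) = (5)·e^(-4/5) ≈ 2.2466.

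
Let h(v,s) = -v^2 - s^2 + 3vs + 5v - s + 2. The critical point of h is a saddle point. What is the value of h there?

∂h/∂v = -2v + 3s + 5 = 0 and ∂h/∂s = 3v - 2s - 1 = 0, so (v, s) = (-7/5, -13/5).
The Hessian has h_{vv} = -2, h_{ss} = -2, h_{vs} = 3, giving D = -5 < 0, so the point is a saddle point.
h(-7/5, -13/5) = -1/5.

-1/5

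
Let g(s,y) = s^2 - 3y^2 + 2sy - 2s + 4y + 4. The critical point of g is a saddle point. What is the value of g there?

∂g/∂s = 2s + 2y - 2 = 0 and ∂g/∂y = 2s - 6y + 4 = 0, so (s, y) = (1/4, 3/4).
The Hessian has g_{ss} = 2, g_{yy} = -6, g_{sy} = 2, giving D = -16 < 0, so the point is a saddle point.
g(1/4, 3/4) = 21/4.

21/4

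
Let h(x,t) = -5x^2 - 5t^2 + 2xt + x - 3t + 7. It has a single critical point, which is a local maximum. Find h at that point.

179/24

∂h/∂x = -10x + 2t + 1 = 0 and ∂h/∂t = 2x - 10t - 3 = 0, so (x, t) = (1/24, -7/24).
The Hessian has h_{xx} = -10, h_{tt} = -10, h_{xt} = 2, giving D = 96 > 0 with h_{xx} < 0, so the point is a local maximum.
h(1/24, -7/24) = 179/24.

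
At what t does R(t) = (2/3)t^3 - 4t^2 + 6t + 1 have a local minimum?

Critical points: R'(t) = 2t^2 - 8t + 6 vanishes at t = 1, 3.
Second-derivative test with R''(t) = 4t - 8: R''(1) = -4 < 0 ⇒ local maximum; R''(3) = 4 > 0 ⇒ local minimum.
So the local minimum value is R(3) = 1.

3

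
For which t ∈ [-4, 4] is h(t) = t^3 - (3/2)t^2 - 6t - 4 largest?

Differentiating, h'(t) = 3t^2 - 3t - 6; which vanishes at t = -1 and t = 2.
Candidates: h(-4) = -68; h(-1) = -1/2; h(2) = -14; h(4) = 12.
The maximum over the interval is 12, attained at t = 4.

4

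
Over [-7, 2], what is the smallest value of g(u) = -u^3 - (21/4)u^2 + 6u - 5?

g'(u) = -3u^2 - (21/2)u + 6, which vanishes at u = -4 and u = 1/2.
Candidates: g(-7) = 155/4; g(-4) = -49; g(1/2) = -55/16; g(2) = -22.
Hence the absolute minimum is -49 at u = -4.

-49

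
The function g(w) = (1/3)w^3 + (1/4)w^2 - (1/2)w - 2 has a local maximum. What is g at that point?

g'(w) = w^2 + (1/2)w - 1/2 = 0 at w = -1, 1/2.
Second-derivative test with g''(w) = 2w + 1/2: g''(-1) = -3/2 < 0 ⇒ local maximum; g''(1/2) = 3/2 > 0 ⇒ local minimum.
The local maximum is g(-1) = -19/12.

-19/12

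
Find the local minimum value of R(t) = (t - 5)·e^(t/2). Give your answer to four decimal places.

By the product rule, R'(t) = ((1/2)t - 3/2)·e^(t/2). Since e^(t/2) > 0, the only critical point is t = 3.
R''(3) has the same sign as 1/2 > 0, so this is a local minimum.
R(3) = (-2)·e^(3/2) ≈ -8.9634.

-8.9634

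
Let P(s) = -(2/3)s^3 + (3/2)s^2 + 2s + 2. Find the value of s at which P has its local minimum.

-1/2

Critical points: P'(s) = -2s^2 + 3s + 2 vanishes at s = -1/2, 2.
P''(s) = -4s + 3. P''(-1/2) = 5 > 0 ⇒ local minimum; P''(2) = -5 < 0 ⇒ local maximum.
So the local minimum value is P(-1/2) = 35/24.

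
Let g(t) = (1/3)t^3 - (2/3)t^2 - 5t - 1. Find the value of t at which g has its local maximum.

Critical points: g'(t) = t^2 - (4/3)t - 5 vanishes at t = -5/3, 3.
Second-derivative test with g''(t) = 2t - 4/3: g''(-5/3) = -14/3 < 0 ⇒ local maximum; g''(3) = 14/3 > 0 ⇒ local minimum.
So the local maximum value is g(-5/3) = 319/81.

-5/3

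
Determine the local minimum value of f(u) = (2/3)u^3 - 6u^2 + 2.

Critical points: f'(u) = 2u^2 - 12u vanishes at u = 0, 6.
f''(u) = 4u - 12. f''(0) = -12 < 0 ⇒ local maximum; f''(6) = 12 > 0 ⇒ local minimum.
The local minimum is f(6) = -70.

-70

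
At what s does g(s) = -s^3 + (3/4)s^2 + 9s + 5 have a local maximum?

Critical points: g'(s) = -3s^2 + (3/2)s + 9 vanishes at s = -3/2, 2.
Second-derivative test with g''(s) = -6s + 3/2: g''(-3/2) = 21/2 > 0 ⇒ local minimum; g''(2) = -21/2 < 0 ⇒ local maximum.
So the local maximum value is g(2) = 18.

2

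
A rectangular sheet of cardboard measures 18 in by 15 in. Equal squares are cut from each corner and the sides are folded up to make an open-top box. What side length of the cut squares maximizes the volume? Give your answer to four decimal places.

2.7161

With cut size x, the volume is V(x) = x(18 − 2x)(15 − 2x) for 0 < x < 7.5.
V'(x) = 12x^2 − 132x + 270. Setting V'(x) = 0 gives x ≈ 2.7161 (the root in (0, 7.5)).
V''(x) = 24x − 132 is negative there, so this is the maximum; V ≈ 326.6007.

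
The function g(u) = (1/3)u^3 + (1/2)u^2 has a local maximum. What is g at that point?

Critical points: g'(u) = u^2 + u vanishes at u = -1, 0.
Since g''(u) = 2u + 1, we get g''(-1) = -1 < 0 ⇒ local maximum; g''(0) = 1 > 0 ⇒ local minimum.
The local maximum is g(-1) = 1/6.

1/6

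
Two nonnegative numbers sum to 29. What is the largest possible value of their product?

With x + y = 29, the product is P(x) = x(29 − x).
P'(x) = 29 − 2x = 0 gives x = 29/2; P'' = −2 < 0, so this is the maximum.
P = 29/2·29/2 = 841/4.

841/4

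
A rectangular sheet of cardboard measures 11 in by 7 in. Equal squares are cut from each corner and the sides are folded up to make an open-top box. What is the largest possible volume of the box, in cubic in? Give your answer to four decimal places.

48.2170

With cut size x, the volume is V(x) = x(11 − 2x)(7 − 2x) for 0 < x < 3.5.
V'(x) = 12x^2 − 72x + 77. Setting V'(x) = 0 gives x ≈ 1.3927 (the root in (0, 3.5)).
V''(x) = 24x − 72 is negative there, so this is the maximum; V ≈ 48.2170.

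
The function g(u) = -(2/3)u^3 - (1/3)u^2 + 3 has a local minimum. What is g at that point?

242/81

g'(u) = -2u^2 - (2/3)u. Setting g'(u) = 0 gives u ∈ {-1/3, 0}.
Second-derivative test with g''(u) = -4u - 2/3: g''(-1/3) = 2/3 > 0 ⇒ local minimum; g''(0) = -2/3 < 0 ⇒ local maximum.
The local minimum is g(-1/3) = 242/81.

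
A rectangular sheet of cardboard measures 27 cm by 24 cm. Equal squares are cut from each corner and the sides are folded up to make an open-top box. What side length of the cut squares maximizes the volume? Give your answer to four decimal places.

4.2280

With cut size x, the volume is V(x) = x(27 − 2x)(24 − 2x) for 0 < x < 12.
V'(x) = 12x^2 − 204x + 648. Setting V'(x) = 0 gives x ≈ 4.2280 (the root in (0, 12)).
V''(x) = 24x − 204 is negative there, so this is the maximum; V ≈ 1218.7123.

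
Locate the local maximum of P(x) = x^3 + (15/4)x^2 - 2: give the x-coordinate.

Critical points: P'(x) = 3x^2 + (15/2)x vanishes at x = -5/2, 0.
Since P''(x) = 6x + 15/2, we get P''(-5/2) = -15/2 < 0 ⇒ local maximum; P''(0) = 15/2 > 0 ⇒ local minimum.
Thus P has its local maximum at x = -5/2, with value 93/16.

-5/2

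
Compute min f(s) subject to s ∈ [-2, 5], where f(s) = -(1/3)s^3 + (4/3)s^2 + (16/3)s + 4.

4/81

The derivative is -s^2 + (8/3)s + 16/3, which vanishes at s = -4/3 and s = 4.
Evaluating at the critical points and endpoints: f(-2) = 4/3; f(-4/3) = 4/81; f(4) = 76/3; f(5) = 67/3.
Hence the absolute minimum is 4/81 at s = -4/3.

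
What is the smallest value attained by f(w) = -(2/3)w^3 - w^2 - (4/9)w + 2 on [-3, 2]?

f'(w) = -2w^2 - 2w - 4/9, which vanishes at w = -2/3 and w = -1/3.
Compare values at every candidate in [-3, 2]: f(-3) = 37/3, f(-2/3) = 166/81, f(-1/3) = 167/81, f(2) = -74/9.
Hence the absolute minimum is -74/9 at w = 2.

-74/9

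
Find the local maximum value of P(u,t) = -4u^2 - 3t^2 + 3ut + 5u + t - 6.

-140/39

∂P/∂u = -8u + 3t + 5 = 0 and ∂P/∂t = 3u - 6t + 1 = 0, so (u, t) = (11/13, 23/39).
The Hessian has P_{uu} = -8, P_{tt} = -6, P_{ut} = 3, giving D = 39 > 0 with P_{uu} < 0, so the point is a local maximum.
P(11/13, 23/39) = -140/39.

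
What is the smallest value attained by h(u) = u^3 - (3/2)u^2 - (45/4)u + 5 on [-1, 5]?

-135/8

Differentiating, h'(u) = 3u^2 - 3u - 45/4; whose only zero in [-1, 5] is u = 5/2.
Candidates: h(-1) = 55/4, h(5/2) = -135/8, h(5) = 145/4.
Hence the absolute minimum is -135/8 at u = 5/2.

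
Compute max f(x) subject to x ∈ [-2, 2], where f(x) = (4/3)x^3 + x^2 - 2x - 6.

Differentiating, f'(x) = 4x^2 + 2x - 2; which vanishes at x = -1 and x = 1/2.
Candidates: f(-2) = -26/3, f(-1) = -13/3, f(1/2) = -79/12, f(2) = 14/3.
The maximum over the interval is 14/3, attained at x = 2.

14/3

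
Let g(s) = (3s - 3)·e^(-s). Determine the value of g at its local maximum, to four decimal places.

g'(s) = 3·e^(-s) + (3s - 3)·(-1)·e^(-s) = (-3s + 6)·e^(-s). Since e^(-s) > 0, the only critical point is s = 2.
g''(2) has the same sign as -3 < 0, so this is a local maximum.
g(2) = (3)·e^(-2) ≈ 0.4060.

0.4060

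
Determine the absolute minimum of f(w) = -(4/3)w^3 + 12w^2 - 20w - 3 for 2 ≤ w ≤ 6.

-17/3

f'(w) = -4w^2 + 24w - 20, whose only zero in [2, 6] is w = 5.
Evaluating at the critical points and endpoints: f(2) = -17/3, f(5) = 91/3, f(6) = 21.
The minimum over the interval is -17/3, attained at w = 2.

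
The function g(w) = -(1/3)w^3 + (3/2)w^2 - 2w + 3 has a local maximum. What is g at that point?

g'(w) = -w^2 + 3w - 2 = 0 at w = 1, 2.
Since g''(w) = -2w + 3, we get g''(1) = 1 > 0 ⇒ local minimum; g''(2) = -1 < 0 ⇒ local maximum.
The local maximum is g(2) = 7/3.

7/3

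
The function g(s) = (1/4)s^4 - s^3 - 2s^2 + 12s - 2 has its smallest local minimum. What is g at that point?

g'(s) = s^3 - 3s^2 - 4s + 12 = 0 at s = -2, 2, 3.
g''(s) = 3s^2 - 6s - 4. g''(-2) = 20 > 0 ⇒ local minimum; g''(2) = -4 < 0 ⇒ local maximum; g''(3) = 5 > 0 ⇒ local minimum.
Thus g has its smallest local minimum at s = -2, with value -22.

-22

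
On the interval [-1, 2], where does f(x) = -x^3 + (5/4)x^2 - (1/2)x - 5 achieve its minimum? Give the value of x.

2

f'(x) = -3x^2 + (5/2)x - 1/2, which vanishes at x = 1/3 and x = 1/2.
Compare values at every candidate in [-1, 2]: f(-1) = -9/4; f(1/3) = -547/108; f(1/2) = -81/16; f(2) = -9.
So the minimum is f(2) = -9.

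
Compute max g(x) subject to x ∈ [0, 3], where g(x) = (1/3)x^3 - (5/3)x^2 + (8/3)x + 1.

g'(x) = x^2 - (10/3)x + 8/3, which vanishes at x = 4/3 and x = 2.
Compare values at every candidate in [0, 3]: g(0) = 1,  g(4/3) = 193/81,  g(2) = 7/3,  g(3) = 3.
So the maximum is g(3) = 3.

3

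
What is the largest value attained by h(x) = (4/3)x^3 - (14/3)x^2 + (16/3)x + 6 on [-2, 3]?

h'(x) = 4x^2 - (28/3)x + 16/3, which vanishes at x = 1 and x = 4/3.
Evaluating at the critical points and endpoints: h(-2) = -34; h(1) = 8; h(4/3) = 646/81; h(3) = 16.
So the maximum is h(3) = 16.

16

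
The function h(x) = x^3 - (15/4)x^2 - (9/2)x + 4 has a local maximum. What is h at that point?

83/16

Critical points: h'(x) = 3x^2 - (15/2)x - 9/2 vanishes at x = -1/2, 3.
h''(x) = 6x - 15/2. h''(-1/2) = -21/2 < 0 ⇒ local maximum; h''(3) = 21/2 > 0 ⇒ local minimum.
So the local maximum value is h(-1/2) = 83/16.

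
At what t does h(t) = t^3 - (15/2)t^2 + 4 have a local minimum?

h'(t) = 3t^2 - 15t = 0 at t = 0, 5.
h''(t) = 6t - 15. h''(0) = -15 < 0 ⇒ local maximum; h''(5) = 15 > 0 ⇒ local minimum.
So the local minimum value is h(5) = -117/2.

5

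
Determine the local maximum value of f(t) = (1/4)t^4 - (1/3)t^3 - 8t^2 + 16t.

95/12

f'(t) = t^3 - t^2 - 16t + 16. Setting f'(t) = 0 gives t ∈ {-4, 1, 4}.
Second-derivative test with f''(t) = 3t^2 - 2t - 16: f''(-4) = 40 > 0 ⇒ local minimum; f''(1) = -15 < 0 ⇒ local maximum; f''(4) = 24 > 0 ⇒ local minimum.
So the local maximum value is f(1) = 95/12.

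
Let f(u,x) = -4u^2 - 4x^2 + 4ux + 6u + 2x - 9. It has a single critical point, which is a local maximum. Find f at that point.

∂f/∂u = -8u + 4x + 6 = 0 and ∂f/∂x = 4u - 8x + 2 = 0, so (u, x) = (7/6, 5/6).
The Hessian has f_{uu} = -8, f_{xx} = -8, f_{ux} = 4, giving D = 48 > 0 with f_{uu} < 0, so the point is a local maximum.
f(7/6, 5/6) = -14/3.

-14/3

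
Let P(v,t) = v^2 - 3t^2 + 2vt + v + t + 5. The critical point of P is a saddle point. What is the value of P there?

19/4

∂P/∂v = 2v + 2t + 1 = 0 and ∂P/∂t = 2v - 6t + 1 = 0, so (v, t) = (-1/2, 0).
The Hessian has P_{vv} = 2, P_{tt} = -6, P_{vt} = 2, giving D = -16 < 0, so the point is a saddle point.
P(-1/2, 0) = 19/4.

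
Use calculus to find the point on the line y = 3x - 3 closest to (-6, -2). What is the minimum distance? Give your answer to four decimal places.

6.0083

Minimize D(x)^2 = (x + 6)^2 + (3x - 1)^2.
d/dx[D^2] = 2(x + 6) + 2·3·(3x - 1) = 0 ⇒ x = -3/10.
Then y = -39/10 and the distance is √(361/10) ≈ 6.0083.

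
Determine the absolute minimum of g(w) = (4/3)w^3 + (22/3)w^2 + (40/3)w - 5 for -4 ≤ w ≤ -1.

The derivative is 4w^2 + (44/3)w + 40/3, which vanishes at w = -2 and w = -5/3.
Compare values at every candidate in [-4, -1]: g(-4) = -79/3,  g(-2) = -13,  g(-5/3) = -1055/81,  g(-1) = -37/3.
So the minimum is g(-4) = -79/3.

-79/3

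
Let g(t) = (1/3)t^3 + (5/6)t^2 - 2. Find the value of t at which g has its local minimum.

Critical points: g'(t) = t^2 + (5/3)t vanishes at t = -5/3, 0.
g''(t) = 2t + 5/3. g''(-5/3) = -5/3 < 0 ⇒ local maximum; g''(0) = 5/3 > 0 ⇒ local minimum.
Thus g has its local minimum at t = 0, with value -2.

0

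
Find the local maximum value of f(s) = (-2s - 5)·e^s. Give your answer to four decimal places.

Differentiating with the product rule gives f'(s) = (-2s - 7)·e^s. Since e^s > 0, the only critical point is s = -7/2.
f''(-7/2) has the same sign as -2 < 0, so this is a local maximum.
f(-7/2) = (2)·e^(-7/2) ≈ 0.0604.

0.0604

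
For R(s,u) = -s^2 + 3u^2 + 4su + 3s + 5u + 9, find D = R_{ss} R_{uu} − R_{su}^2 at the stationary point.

-28

∂R/∂s = -2s + 4u + 3 = 0 and ∂R/∂u = 4s + 6u + 5 = 0, so (s, u) = (-1/14, -11/14).
The Hessian has R_{ss} = -2, R_{uu} = 6, R_{su} = 4, giving D = -28 < 0, so the point is a saddle point.
D = (-2)·(6) − (4)^2 = -28.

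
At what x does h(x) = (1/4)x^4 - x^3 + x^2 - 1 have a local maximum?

1

h'(x) = x^3 - 3x^2 + 2x. Setting h'(x) = 0 gives x ∈ {0, 1, 2}.
Second-derivative test with h''(x) = 3x^2 - 6x + 2: h''(0) = 2 > 0 ⇒ local minimum; h''(1) = -1 < 0 ⇒ local maximum; h''(2) = 2 > 0 ⇒ local minimum.
Thus h has its local maximum at x = 1, with value -3/4.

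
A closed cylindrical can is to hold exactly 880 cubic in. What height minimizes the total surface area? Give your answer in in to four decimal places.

10.3864

With radius r and height h, πr²h = 880 so h = 880/(πr²), and S(r) = 2πr² + 2πrh = 2πr² + 2·880/r.
S'(r) = 4πr − 2·880/r² = 0 ⇒ r³ = 880/(2π), so r ≈ 5.1932 and h = 2r ≈ 10.3864.
S''(r) = 4π + 4·880/r³ > 0, so this is the minimum; S ≈ 508.3580.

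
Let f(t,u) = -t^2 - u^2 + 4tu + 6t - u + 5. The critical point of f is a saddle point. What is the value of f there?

47/12

∂f/∂t = -2t + 4u + 6 = 0 and ∂f/∂u = 4t - 2u - 1 = 0, so (t, u) = (-2/3, -11/6).
The Hessian has f_{tt} = -2, f_{uu} = -2, f_{tu} = 4, giving D = -12 < 0, so the point is a saddle point.
f(-2/3, -11/6) = 47/12.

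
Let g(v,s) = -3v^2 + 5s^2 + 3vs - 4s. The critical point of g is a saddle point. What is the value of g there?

∂g/∂v = -6v + 3s = 0 and ∂g/∂s = 3v + 10s - 4 = 0, so (v, s) = (4/23, 8/23).
The Hessian has g_{vv} = -6, g_{ss} = 10, g_{vs} = 3, giving D = -69 < 0, so the point is a saddle point.
g(4/23, 8/23) = -16/23.

-16/23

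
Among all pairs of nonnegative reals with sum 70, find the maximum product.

1225

With x + y = 70, the product is P(x) = x(70 − x).
P'(x) = 70 − 2x = 0 gives x = 35; P'' = −2 < 0, so this is the maximum.
P = 35·35 = 1225.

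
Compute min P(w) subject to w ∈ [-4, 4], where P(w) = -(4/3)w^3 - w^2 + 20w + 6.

P'(w) = -4w^2 - 2w + 20, which vanishes at w = -5/2 and w = 2.
Evaluating at the critical points and endpoints: P(-4) = -14/3, P(-5/2) = -353/12, P(2) = 94/3, P(4) = -46/3.
Hence the absolute minimum is -353/12 at w = -5/2.

-353/12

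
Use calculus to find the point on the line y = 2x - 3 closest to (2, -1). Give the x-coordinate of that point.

6/5

Minimize D(x)^2 = (x - 2)^2 + (2x - 2)^2.
d/dx[D^2] = 2(x - 2) + 2·2·(2x - 2) = 0 ⇒ x = 6/5.
Then y = -3/5 and the distance is √(4/5) ≈ 0.8944.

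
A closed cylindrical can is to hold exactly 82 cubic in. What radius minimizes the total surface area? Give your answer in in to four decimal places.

With radius r and height h, πr²h = 82 so h = 82/(πr²), and S(r) = 2πr² + 2πrh = 2πr² + 2·82/r.
S'(r) = 4πr − 2·82/r² = 0 ⇒ r³ = 82/(2π), so r ≈ 2.3544 and h = 2r ≈ 4.7088.
S''(r) = 4π + 4·82/r³ > 0, so this is the minimum; S ≈ 104.4858.

2.3544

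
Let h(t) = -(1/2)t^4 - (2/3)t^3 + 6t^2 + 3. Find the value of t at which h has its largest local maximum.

-3

h'(t) = -2t^3 - 2t^2 + 12t. Setting h'(t) = 0 gives t ∈ {-3, 0, 2}.
h''(t) = -6t^2 - 4t + 12. h''(-3) = -30 < 0 ⇒ local maximum; h''(0) = 12 > 0 ⇒ local minimum; h''(2) = -20 < 0 ⇒ local maximum.
So the largest local maximum value is h(-3) = 69/2.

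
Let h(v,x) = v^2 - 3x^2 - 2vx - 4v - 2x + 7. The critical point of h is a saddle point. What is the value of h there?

∂h/∂v = 2v - 2x - 4 = 0 and ∂h/∂x = -2v - 6x - 2 = 0, so (v, x) = (5/4, -3/4).
The Hessian has h_{vv} = 2, h_{xx} = -6, h_{vx} = -2, giving D = -16 < 0, so the point is a saddle point.
h(5/4, -3/4) = 21/4.

21/4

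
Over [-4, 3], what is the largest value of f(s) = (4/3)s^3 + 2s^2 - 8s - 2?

The derivative is 4s^2 + 4s - 8, which vanishes at s = -2 and s = 1.
Evaluating at the critical points and endpoints: f(-4) = -70/3; f(-2) = 34/3; f(1) = -20/3; f(3) = 28.
So the maximum is f(3) = 28.

28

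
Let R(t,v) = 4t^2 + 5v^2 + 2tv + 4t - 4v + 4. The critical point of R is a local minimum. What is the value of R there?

32/19

∂R/∂t = 8t + 2v + 4 = 0 and ∂R/∂v = 2t + 10v - 4 = 0, so (t, v) = (-12/19, 10/19).
The Hessian has R_{tt} = 8, R_{vv} = 10, R_{tv} = 2, giving D = 76 > 0 with R_{tt} > 0, so the point is a local minimum.
R(-12/19, 10/19) = 32/19.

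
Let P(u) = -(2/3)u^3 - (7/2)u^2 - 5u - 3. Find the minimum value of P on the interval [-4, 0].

P'(u) = -2u^2 - 7u - 5, which vanishes at u = -5/2 and u = -1.
Evaluating at the critical points and endpoints: P(-4) = 11/3; P(-5/2) = -47/24; P(-1) = -5/6; P(0) = -3.
So the minimum is P(0) = -3.

-3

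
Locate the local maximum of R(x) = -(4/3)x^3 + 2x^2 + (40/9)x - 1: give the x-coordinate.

Critical points: R'(x) = -4x^2 + 4x + 40/9 vanishes at x = -2/3, 5/3.
Since R''(x) = -8x + 4, we get R''(-2/3) = 28/3 > 0 ⇒ local minimum; R''(5/3) = -28/3 < 0 ⇒ local maximum.
The local maximum is R(5/3) = 469/81.

5/3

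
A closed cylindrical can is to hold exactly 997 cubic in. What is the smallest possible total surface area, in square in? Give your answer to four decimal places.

552.4733

With radius r and height h, πr²h = 997 so h = 997/(πr²), and S(r) = 2πr² + 2πrh = 2πr² + 2·997/r.
S'(r) = 4πr − 2·997/r² = 0 ⇒ r³ = 997/(2π), so r ≈ 5.4138 and h = 2r ≈ 10.8277.
S''(r) = 4π + 4·997/r³ > 0, so this is the minimum; S ≈ 552.4733.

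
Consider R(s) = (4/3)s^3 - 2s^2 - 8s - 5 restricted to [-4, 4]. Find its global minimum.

-271/3

The derivative is 4s^2 - 4s - 8, which vanishes at s = -1 and s = 2.
Compare values at every candidate in [-4, 4]: R(-4) = -271/3; R(-1) = -1/3; R(2) = -55/3; R(4) = 49/3.
The minimum over the interval is -271/3, attained at s = -4.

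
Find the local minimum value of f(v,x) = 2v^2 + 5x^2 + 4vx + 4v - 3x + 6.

-1/12

∂f/∂v = 4v + 4x + 4 = 0 and ∂f/∂x = 4v + 10x - 3 = 0, so (v, x) = (-13/6, 7/6).
The Hessian has f_{vv} = 4, f_{xx} = 10, f_{vx} = 4, giving D = 24 > 0 with f_{vv} > 0, so the point is a local minimum.
f(-13/6, 7/6) = -1/12.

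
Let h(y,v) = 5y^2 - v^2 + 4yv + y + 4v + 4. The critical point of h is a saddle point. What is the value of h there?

23/4

∂h/∂y = 10y + 4v + 1 = 0 and ∂h/∂v = 4y - 2v + 4 = 0, so (y, v) = (-1/2, 1).
The Hessian has h_{yy} = 10, h_{vv} = -2, h_{yv} = 4, giving D = -36 < 0, so the point is a saddle point.
h(-1/2, 1) = 23/4.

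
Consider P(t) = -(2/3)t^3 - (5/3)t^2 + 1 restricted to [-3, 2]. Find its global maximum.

The derivative is -2t^2 - (10/3)t, which vanishes at t = -5/3 and t = 0.
Evaluating at the critical points and endpoints: P(-3) = 4,  P(-5/3) = -44/81,  P(0) = 1,  P(2) = -11.
Hence the absolute maximum is 4 at t = -3.

4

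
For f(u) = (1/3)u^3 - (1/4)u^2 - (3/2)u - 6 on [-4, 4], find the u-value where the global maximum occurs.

4

f'(u) = u^2 - (1/2)u - 3/2, which vanishes at u = -1 and u = 3/2.
Evaluating at the critical points and endpoints: f(-4) = -76/3,  f(-1) = -61/12,  f(3/2) = -123/16,  f(4) = 16/3.
The maximum over the interval is 16/3, attained at u = 4.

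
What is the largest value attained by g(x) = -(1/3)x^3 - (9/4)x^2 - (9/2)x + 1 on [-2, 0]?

61/16

The derivative is -x^2 - (9/2)x - 9/2, whose only zero in [-2, 0] is x = -3/2.
Evaluating at the critical points and endpoints: g(-2) = 11/3, g(-3/2) = 61/16, g(0) = 1.
Hence the absolute maximum is 61/16 at x = -3/2.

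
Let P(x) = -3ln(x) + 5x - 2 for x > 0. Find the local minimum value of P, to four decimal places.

2.5325

P'(x) = -3/x + 5 = 0 gives x = 3/5.
P''(x) = 3/x², which is positive for x > 0, so this is a local minimum.
P(3/5) = -3·ln(3/5) + 3 - 2 ≈ 2.5325.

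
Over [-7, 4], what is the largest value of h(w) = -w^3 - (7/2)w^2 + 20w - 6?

51/2

The derivative is -3w^2 - 7w + 20, which vanishes at w = -4 and w = 5/3.
Compare values at every candidate in [-7, 4]: h(-7) = 51/2,  h(-4) = -78,  h(5/3) = 701/54,  h(4) = -46.
Hence the absolute maximum is 51/2 at w = -7.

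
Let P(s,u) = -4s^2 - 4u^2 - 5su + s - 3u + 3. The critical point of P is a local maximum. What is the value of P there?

∂P/∂s = -8s - 5u + 1 = 0 and ∂P/∂u = -5s - 8u - 3 = 0, so (s, u) = (23/39, -29/39).
The Hessian has P_{ss} = -8, P_{uu} = -8, P_{su} = -5, giving D = 39 > 0 with P_{ss} < 0, so the point is a local maximum.
P(23/39, -29/39) = 172/39.

172/39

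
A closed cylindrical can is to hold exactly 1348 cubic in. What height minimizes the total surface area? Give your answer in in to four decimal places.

With radius r and height h, πr²h = 1348 so h = 1348/(πr²), and S(r) = 2πr² + 2πrh = 2πr² + 2·1348/r.
S'(r) = 4πr − 2·1348/r² = 0 ⇒ r³ = 1348/(2π), so r ≈ 5.9865 and h = 2r ≈ 11.9729.
S''(r) = 4π + 4·1348/r³ > 0, so this is the minimum; S ≈ 675.5246.

11.9729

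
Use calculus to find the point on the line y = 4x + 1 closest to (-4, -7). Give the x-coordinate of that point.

Minimize D(x)^2 = (x + 4)^2 + (4x + 8)^2.
d/dx[D^2] = 2(x + 4) + 2·4·(4x + 8) = 0 ⇒ x = -36/17.
Then y = -127/17 and the distance is √(64/17) ≈ 1.9403.

-36/17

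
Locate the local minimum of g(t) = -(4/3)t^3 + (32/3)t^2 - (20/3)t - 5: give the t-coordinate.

g'(t) = -4t^2 + (64/3)t - 20/3. Setting g'(t) = 0 gives t ∈ {1/3, 5}.
Second-derivative test with g''(t) = -8t + 64/3: g''(1/3) = 56/3 > 0 ⇒ local minimum; g''(5) = -56/3 < 0 ⇒ local maximum.
So the local minimum value is g(1/3) = -493/81.

1/3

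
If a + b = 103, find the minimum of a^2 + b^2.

With a + b = 103, a^2 + b^2 = a^2 + (103 − a)^2.
The derivative 2a − 2(103 − a) = 4a − 206 vanishes at a = 103/2; second derivative 4 > 0, a minimum.
The minimum is 2·(103/2)^2 = 10609/2.

10609/2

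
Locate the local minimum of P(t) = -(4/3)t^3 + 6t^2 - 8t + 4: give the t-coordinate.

Critical points: P'(t) = -4t^2 + 12t - 8 vanishes at t = 1, 2.
P''(t) = -8t + 12. P''(1) = 4 > 0 ⇒ local minimum; P''(2) = -4 < 0 ⇒ local maximum.
The local minimum is P(1) = 2/3.

1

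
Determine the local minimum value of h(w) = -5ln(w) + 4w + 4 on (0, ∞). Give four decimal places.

7.8843

h'(w) = -5/w + 4 = 0 gives w = 5/4.
h''(w) = 5/w², which is positive for w > 0, so this is a local minimum.
h(5/4) = -5·ln(5/4) + 5 + 4 ≈ 7.8843.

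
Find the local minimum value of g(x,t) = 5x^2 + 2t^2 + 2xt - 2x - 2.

∂g/∂x = 10x + 2t - 2 = 0 and ∂g/∂t = 2x + 4t = 0, so (x, t) = (2/9, -1/9).
The Hessian has g_{xx} = 10, g_{tt} = 4, g_{xt} = 2, giving D = 36 > 0 with g_{xx} > 0, so the point is a local minimum.
g(2/9, -1/9) = -20/9.

-20/9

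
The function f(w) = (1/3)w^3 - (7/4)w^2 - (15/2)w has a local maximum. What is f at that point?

f'(w) = w^2 - (7/2)w - 15/2. Setting f'(w) = 0 gives w ∈ {-3/2, 5}.
Since f''(w) = 2w - 7/2, we get f''(-3/2) = -13/2 < 0 ⇒ local maximum; f''(5) = 13/2 > 0 ⇒ local minimum.
So the local maximum value is f(-3/2) = 99/16.

99/16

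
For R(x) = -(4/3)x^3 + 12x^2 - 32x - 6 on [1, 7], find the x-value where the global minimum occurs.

7

R'(x) = -4x^2 + 24x - 32, which vanishes at x = 2 and x = 4.
Evaluating at the critical points and endpoints: R(1) = -82/3,  R(2) = -98/3,  R(4) = -82/3,  R(7) = -298/3.
Hence the absolute minimum is -298/3 at x = 7.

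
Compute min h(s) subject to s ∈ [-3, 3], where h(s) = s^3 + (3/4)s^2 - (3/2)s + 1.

-59/4

h'(s) = 3s^2 + (3/2)s - 3/2, which vanishes at s = -1 and s = 1/2.
Candidates: h(-3) = -59/4; h(-1) = 9/4; h(1/2) = 9/16; h(3) = 121/4.
The minimum over the interval is -59/4, attained at s = -3.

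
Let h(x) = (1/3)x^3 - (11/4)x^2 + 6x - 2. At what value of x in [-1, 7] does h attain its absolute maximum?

h'(x) = x^2 - (11/2)x + 6, which vanishes at x = 3/2 and x = 4.
Evaluating at the critical points and endpoints: h(-1) = -133/12,  h(3/2) = 31/16,  h(4) = -2/3,  h(7) = 235/12.
So the maximum is h(7) = 235/12.

7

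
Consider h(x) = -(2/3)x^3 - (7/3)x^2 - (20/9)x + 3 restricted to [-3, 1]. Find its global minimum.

h'(x) = -2x^2 - (14/3)x - 20/9, which vanishes at x = -5/3 and x = -2/3.
Evaluating at the critical points and endpoints: h(-3) = 20/3; h(-5/3) = 268/81; h(-2/3) = 295/81; h(1) = -20/9.
Hence the absolute minimum is -20/9 at x = 1.

-20/9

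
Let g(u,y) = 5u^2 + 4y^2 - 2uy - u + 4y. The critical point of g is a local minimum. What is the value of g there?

-1

∂g/∂u = 10u - 2y - 1 = 0 and ∂g/∂y = -2u + 8y + 4 = 0, so (u, y) = (0, -1/2).
The Hessian has g_{uu} = 10, g_{yy} = 8, g_{uy} = -2, giving D = 76 > 0 with g_{uu} > 0, so the point is a local minimum.
g(0, -1/2) = -1.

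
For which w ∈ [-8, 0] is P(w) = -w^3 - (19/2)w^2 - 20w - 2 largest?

P'(w) = -3w^2 - 19w - 20, which vanishes at w = -5 and w = -4/3.
Candidates: P(-8) = 62,  P(-5) = -29/2,  P(-4/3) = 274/27,  P(0) = -2.
Hence the absolute maximum is 62 at w = -8.

-8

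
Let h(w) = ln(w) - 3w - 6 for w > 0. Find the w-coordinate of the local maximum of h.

h'(w) = 1/w − 3 = 0 gives w = 1/3.
h''(w) = -1/w², which is negative for w > 0, so this is a local maximum.
h(1/3) = 1·ln(1/3) - 1 - 6 ≈ -8.0986.

1/3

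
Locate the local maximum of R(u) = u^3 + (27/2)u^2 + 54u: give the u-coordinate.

-6

R'(u) = 3u^2 + 27u + 54 = 0 at u = -6, -3.
Second-derivative test with R''(u) = 6u + 27: R''(-6) = -9 < 0 ⇒ local maximum; R''(-3) = 9 > 0 ⇒ local minimum.
Thus R has its local maximum at u = -6, with value -54.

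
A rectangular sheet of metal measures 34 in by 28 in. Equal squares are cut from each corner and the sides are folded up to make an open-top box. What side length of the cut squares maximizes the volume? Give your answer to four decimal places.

With cut size x, the volume is V(x) = x(34 − 2x)(28 − 2x) for 0 < x < 14.
V'(x) = 12x^2 − 248x + 952. Setting V'(x) = 0 gives x ≈ 5.0946 (the root in (0, 14)).
V''(x) = 24x − 248 is negative there, so this is the maximum; V ≈ 2160.5658.

5.0946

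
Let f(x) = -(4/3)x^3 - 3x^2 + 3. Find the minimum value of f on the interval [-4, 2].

The derivative is -4x^2 - 6x, which vanishes at x = -3/2 and x = 0.
Evaluating at the critical points and endpoints: f(-4) = 121/3, f(-3/2) = 3/4, f(0) = 3, f(2) = -59/3.
So the minimum is f(2) = -59/3.

-59/3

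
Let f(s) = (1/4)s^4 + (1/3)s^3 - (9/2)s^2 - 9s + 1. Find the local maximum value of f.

f'(s) = s^3 + s^2 - 9s - 9 = 0 at s = -3, -1, 3.
Second-derivative test with f''(s) = 3s^2 + 2s - 9: f''(-3) = 12 > 0 ⇒ local minimum; f''(-1) = -8 < 0 ⇒ local maximum; f''(3) = 24 > 0 ⇒ local minimum.
Thus f has its local maximum at s = -1, with value 65/12.

65/12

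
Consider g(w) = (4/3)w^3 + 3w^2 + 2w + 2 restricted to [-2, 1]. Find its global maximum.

25/3

The derivative is 4w^2 + 6w + 2, which vanishes at w = -1 and w = -1/2.
Compare values at every candidate in [-2, 1]: g(-2) = -2/3; g(-1) = 5/3; g(-1/2) = 19/12; g(1) = 25/3.
The maximum over the interval is 25/3, attained at w = 1.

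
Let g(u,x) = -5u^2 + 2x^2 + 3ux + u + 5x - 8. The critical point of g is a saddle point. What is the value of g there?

∂g/∂u = -10u + 3x + 1 = 0 and ∂g/∂x = 3u + 4x + 5 = 0, so (u, x) = (-11/49, -53/49).
The Hessian has g_{uu} = -10, g_{xx} = 4, g_{ux} = 3, giving D = -49 < 0, so the point is a saddle point.
g(-11/49, -53/49) = -530/49.

-530/49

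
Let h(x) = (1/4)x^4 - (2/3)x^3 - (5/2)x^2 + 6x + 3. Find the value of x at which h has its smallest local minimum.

-2

Critical points: h'(x) = x^3 - 2x^2 - 5x + 6 vanishes at x = -2, 1, 3.
Since h''(x) = 3x^2 - 4x - 5, we get h''(-2) = 15 > 0 ⇒ local minimum; h''(1) = -6 < 0 ⇒ local maximum; h''(3) = 10 > 0 ⇒ local minimum.
Thus h has its smallest local minimum at x = -2, with value -29/3.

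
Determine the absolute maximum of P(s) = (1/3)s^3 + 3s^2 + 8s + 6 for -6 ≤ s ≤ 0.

The derivative is s^2 + 6s + 8, which vanishes at s = -4 and s = -2.
Candidates: P(-6) = -6; P(-4) = 2/3; P(-2) = -2/3; P(0) = 6.
Hence the absolute maximum is 6 at s = 0.

6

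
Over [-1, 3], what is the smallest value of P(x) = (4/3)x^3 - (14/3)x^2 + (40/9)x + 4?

P'(x) = 4x^2 - (28/3)x + 40/9, which vanishes at x = 2/3 and x = 5/3.
Evaluating at the critical points and endpoints: P(-1) = -58/9; P(2/3) = 428/81; P(5/3) = 374/81; P(3) = 34/3.
So the minimum is P(-1) = -58/9.

-58/9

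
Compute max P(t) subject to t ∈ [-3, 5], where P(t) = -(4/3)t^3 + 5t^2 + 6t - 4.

59

The derivative is -4t^2 + 10t + 6, which vanishes at t = -1/2 and t = 3.
Candidates: P(-3) = 59, P(-1/2) = -67/12, P(3) = 23, P(5) = -47/3.
Hence the absolute maximum is 59 at t = -3.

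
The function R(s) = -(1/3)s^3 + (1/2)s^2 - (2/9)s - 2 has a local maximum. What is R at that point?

R'(s) = -s^2 + s - 2/9 = 0 at s = 1/3, 2/3.
R''(s) = -2s + 1. R''(1/3) = 1/3 > 0 ⇒ local minimum; R''(2/3) = -1/3 < 0 ⇒ local maximum.
So the local maximum value is R(2/3) = -164/81.

-164/81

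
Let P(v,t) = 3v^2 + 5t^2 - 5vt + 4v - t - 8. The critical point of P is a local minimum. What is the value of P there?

∂P/∂v = 6v - 5t + 4 = 0 and ∂P/∂t = -5v + 10t - 1 = 0, so (v, t) = (-1, -2/5).
The Hessian has P_{vv} = 6, P_{tt} = 10, P_{vt} = -5, giving D = 35 > 0 with P_{vv} > 0, so the point is a local minimum.
P(-1, -2/5) = -49/5.

-49/5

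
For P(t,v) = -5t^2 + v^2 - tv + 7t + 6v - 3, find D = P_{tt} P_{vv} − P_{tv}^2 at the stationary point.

∂P/∂t = -10t - v + 7 = 0 and ∂P/∂v = -t + 2v + 6 = 0, so (t, v) = (20/21, -53/21).
The Hessian has P_{tt} = -10, P_{vv} = 2, P_{tv} = -1, giving D = -21 < 0, so the point is a saddle point.
D = (-10)·(2) − (-1)^2 = -21.

-21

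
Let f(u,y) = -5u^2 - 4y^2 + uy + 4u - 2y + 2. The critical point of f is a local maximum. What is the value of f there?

234/79

∂f/∂u = -10u + y + 4 = 0 and ∂f/∂y = u - 8y - 2 = 0, so (u, y) = (30/79, -16/79).
The Hessian has f_{uu} = -10, f_{yy} = -8, f_{uy} = 1, giving D = 79 > 0 with f_{uu} < 0, so the point is a local maximum.
f(30/79, -16/79) = 234/79.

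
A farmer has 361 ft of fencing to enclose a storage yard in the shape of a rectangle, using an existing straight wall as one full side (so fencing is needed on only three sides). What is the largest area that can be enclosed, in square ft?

Let the sides perpendicular to the wall have length x and the parallel side y, so 2x + y = 361 and the area is A = xy = x(361 − 2x).
A'(x) = 361 − 4x = 0 gives x = 361/4, and A''(x) = −4 < 0 confirms a maximum.
Then y = 361 − 2·361/4 = 361/2 and A = 130321/8.

130321/8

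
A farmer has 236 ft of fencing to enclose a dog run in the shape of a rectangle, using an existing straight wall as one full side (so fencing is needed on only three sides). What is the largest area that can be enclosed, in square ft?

6962

Let the sides perpendicular to the wall have length x and the parallel side y, so 2x + y = 236 and the area is A = xy = x(236 − 2x).
A'(x) = 236 − 4x = 0 gives x = 59, and A''(x) = −4 < 0 confirms a maximum.
Then y = 236 − 2·59 = 118 and A = 6962.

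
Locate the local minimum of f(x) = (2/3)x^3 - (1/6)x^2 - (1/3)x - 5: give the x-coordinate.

f'(x) = 2x^2 - (1/3)x - 1/3 = 0 at x = -1/3, 1/2.
Second-derivative test with f''(x) = 4x - 1/3: f''(-1/3) = -5/3 < 0 ⇒ local maximum; f''(1/2) = 5/3 > 0 ⇒ local minimum.
The local minimum is f(1/2) = -41/8.

1/2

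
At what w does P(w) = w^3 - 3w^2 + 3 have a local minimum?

2

P'(w) = 3w^2 - 6w. Setting P'(w) = 0 gives w ∈ {0, 2}.
P''(w) = 6w - 6. P''(0) = -6 < 0 ⇒ local maximum; P''(2) = 6 > 0 ⇒ local minimum.
Thus P has its local minimum at w = 2, with value -1.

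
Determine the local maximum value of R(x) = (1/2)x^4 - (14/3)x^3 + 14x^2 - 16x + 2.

-10/3

R'(x) = 2x^3 - 14x^2 + 28x - 16. Setting R'(x) = 0 gives x ∈ {1, 2, 4}.
Second-derivative test with R''(x) = 6x^2 - 28x + 28: R''(1) = 6 > 0 ⇒ local minimum; R''(2) = -4 < 0 ⇒ local maximum; R''(4) = 12 > 0 ⇒ local minimum.
The local maximum is R(2) = -10/3.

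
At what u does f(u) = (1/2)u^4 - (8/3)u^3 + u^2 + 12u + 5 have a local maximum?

Critical points: f'(u) = 2u^3 - 8u^2 + 2u + 12 vanishes at u = -1, 2, 3.
Since f''(u) = 6u^2 - 16u + 2, we get f''(-1) = 24 > 0 ⇒ local minimum; f''(2) = -6 < 0 ⇒ local maximum; f''(3) = 8 > 0 ⇒ local minimum.
The local maximum is f(2) = 59/3.

2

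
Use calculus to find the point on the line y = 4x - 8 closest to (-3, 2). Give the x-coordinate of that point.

Minimize D(x)^2 = (x + 3)^2 + (4x - 10)^2.
d/dx[D^2] = 2(x + 3) + 2·4·(4x - 10) = 0 ⇒ x = 37/17.
Then y = 12/17 and the distance is √(484/17) ≈ 5.3358.

37/17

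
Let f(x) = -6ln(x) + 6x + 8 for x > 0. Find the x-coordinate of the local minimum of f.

f'(x) = -6/x + 6 = 0 gives x = 1.
f''(x) = 6/x², which is positive for x > 0, so this is a local minimum.
f(1) = -6·ln(1) + 6 + 8 ≈ 14.0000.

1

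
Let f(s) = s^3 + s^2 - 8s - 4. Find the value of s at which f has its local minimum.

f'(s) = 3s^2 + 2s - 8 = 0 at s = -2, 4/3.
Since f''(s) = 6s + 2, we get f''(-2) = -10 < 0 ⇒ local maximum; f''(4/3) = 10 > 0 ⇒ local minimum.
So the local minimum value is f(4/3) = -284/27.

4/3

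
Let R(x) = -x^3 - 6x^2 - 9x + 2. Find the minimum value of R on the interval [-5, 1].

-14

R'(x) = -3x^2 - 12x - 9, which vanishes at x = -3 and x = -1.
Evaluating at the critical points and endpoints: R(-5) = 22; R(-3) = 2; R(-1) = 6; R(1) = -14.
The minimum over the interval is -14, attained at x = 1.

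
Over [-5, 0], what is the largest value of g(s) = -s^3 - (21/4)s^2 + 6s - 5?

-5

Differentiating, g'(s) = -3s^2 - (21/2)s + 6; whose only zero in [-5, 0] is s = -4.
Evaluating at the critical points and endpoints: g(-5) = -165/4,  g(-4) = -49,  g(0) = -5.
So the maximum is g(0) = -5.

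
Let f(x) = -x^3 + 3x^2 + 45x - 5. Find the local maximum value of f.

f'(x) = -3x^2 + 6x + 45 = 0 at x = -3, 5.
Since f''(x) = -6x + 6, we get f''(-3) = 24 > 0 ⇒ local minimum; f''(5) = -24 < 0 ⇒ local maximum.
So the local maximum value is f(5) = 170.

170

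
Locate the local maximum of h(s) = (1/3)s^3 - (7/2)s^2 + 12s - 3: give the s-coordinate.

Critical points: h'(s) = s^2 - 7s + 12 vanishes at s = 3, 4.
h''(s) = 2s - 7. h''(3) = -1 < 0 ⇒ local maximum; h''(4) = 1 > 0 ⇒ local minimum.
So the local maximum value is h(3) = 21/2.

3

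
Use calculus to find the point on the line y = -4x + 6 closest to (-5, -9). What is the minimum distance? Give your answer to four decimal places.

8.4887

Minimize D(x)^2 = (x + 5)^2 + (-4x + 15)^2.
d/dx[D^2] = 2(x + 5) + 2·(-4)·(-4x + 15) = 0 ⇒ x = 55/17.
Then y = -118/17 and the distance is √(1225/17) ≈ 8.4887.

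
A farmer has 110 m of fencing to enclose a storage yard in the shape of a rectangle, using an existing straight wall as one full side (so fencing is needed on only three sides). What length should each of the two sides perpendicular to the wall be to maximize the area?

55/2

Let the sides perpendicular to the wall have length x and the parallel side y, so 2x + y = 110 and the area is A = xy = x(110 − 2x).
A'(x) = 110 − 4x = 0 gives x = 55/2, and A''(x) = −4 < 0 confirms a maximum.
Then y = 110 − 2·55/2 = 55 and A = 3025/2.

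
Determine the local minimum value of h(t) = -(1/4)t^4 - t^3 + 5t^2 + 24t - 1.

-25

Critical points: h'(t) = -t^3 - 3t^2 + 10t + 24 vanishes at t = -4, -2, 3.
h''(t) = -3t^2 - 6t + 10. h''(-4) = -14 < 0 ⇒ local maximum; h''(-2) = 10 > 0 ⇒ local minimum; h''(3) = -35 < 0 ⇒ local maximum.
The local minimum is h(-2) = -25.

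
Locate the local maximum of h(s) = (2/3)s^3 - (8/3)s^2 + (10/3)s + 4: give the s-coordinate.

1

h'(s) = 2s^2 - (16/3)s + 10/3 = 0 at s = 1, 5/3.
h''(s) = 4s - 16/3. h''(1) = -4/3 < 0 ⇒ local maximum; h''(5/3) = 4/3 > 0 ⇒ local minimum.
Thus h has its local maximum at s = 1, with value 16/3.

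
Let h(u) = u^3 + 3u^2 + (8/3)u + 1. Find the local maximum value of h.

h'(u) = 3u^2 + 6u + 8/3 = 0 at u = -4/3, -2/3.
Since h''(u) = 6u + 6, we get h''(-4/3) = -2 < 0 ⇒ local maximum; h''(-2/3) = 2 > 0 ⇒ local minimum.
Thus h has its local maximum at u = -4/3, with value 11/27.

11/27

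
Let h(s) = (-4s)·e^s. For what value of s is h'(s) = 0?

-1

h'(s) = (-4)·e^s + (-4s)·1·e^s = (-4s - 4)·e^s. Since e^s > 0, the only critical point is s = -1.
h''(-1) has the same sign as -4 < 0, so this is a local maximum.
h(-1) = (4)·e^(-1) ≈ 1.4715.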